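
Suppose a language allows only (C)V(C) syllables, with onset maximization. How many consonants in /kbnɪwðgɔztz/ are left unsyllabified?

5

The consonants /k/, /b/, /ð/, /t/, /z/ cannot be parsed into a legal (C)V(C) syllable (at most one coda consonant is licensed; onsets are limited to one consonant).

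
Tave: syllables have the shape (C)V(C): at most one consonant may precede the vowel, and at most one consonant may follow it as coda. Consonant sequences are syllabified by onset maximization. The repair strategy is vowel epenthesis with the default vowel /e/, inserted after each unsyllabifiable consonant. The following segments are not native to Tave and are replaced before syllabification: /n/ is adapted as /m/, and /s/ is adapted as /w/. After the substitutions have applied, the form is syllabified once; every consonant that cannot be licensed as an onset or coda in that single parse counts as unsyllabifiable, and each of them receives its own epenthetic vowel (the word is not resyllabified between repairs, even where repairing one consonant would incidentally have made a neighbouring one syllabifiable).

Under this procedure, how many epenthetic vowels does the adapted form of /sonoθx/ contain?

After substitution the input is /womoθx/.
The unsyllabifiable consonants are /x/; each receives one epenthetic vowel.

1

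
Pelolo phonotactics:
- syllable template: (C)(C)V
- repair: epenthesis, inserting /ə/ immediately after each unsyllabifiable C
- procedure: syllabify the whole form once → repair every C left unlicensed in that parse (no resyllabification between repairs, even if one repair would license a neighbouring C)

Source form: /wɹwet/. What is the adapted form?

wəɹwetə

Syllabifying with onset maximization leaves /w/, /t/ stranded (no codas are permitted; onsets may contain at most 2 consonants).
Epenthesis after each stranded consonant: /w/ → /wə/, /t/ → /tə/.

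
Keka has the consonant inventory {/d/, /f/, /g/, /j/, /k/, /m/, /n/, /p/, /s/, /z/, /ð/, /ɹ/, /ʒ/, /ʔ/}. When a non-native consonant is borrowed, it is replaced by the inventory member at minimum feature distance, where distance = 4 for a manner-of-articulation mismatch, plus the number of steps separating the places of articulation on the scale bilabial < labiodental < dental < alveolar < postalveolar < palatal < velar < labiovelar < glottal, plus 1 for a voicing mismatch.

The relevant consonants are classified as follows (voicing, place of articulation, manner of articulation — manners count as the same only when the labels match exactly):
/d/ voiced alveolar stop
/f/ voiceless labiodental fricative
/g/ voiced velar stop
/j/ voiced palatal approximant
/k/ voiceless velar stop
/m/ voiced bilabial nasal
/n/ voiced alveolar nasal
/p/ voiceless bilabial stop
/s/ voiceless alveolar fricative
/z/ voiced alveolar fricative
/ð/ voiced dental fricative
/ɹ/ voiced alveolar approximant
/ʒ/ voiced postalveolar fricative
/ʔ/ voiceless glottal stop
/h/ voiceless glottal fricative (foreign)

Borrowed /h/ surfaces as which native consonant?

/ʔ/ is closest: manner differs (fricative→stop, +4), place distance 0 (glottal→glottal), same voicing; total 4. Next closest is /s/ at distance 5.

ʔ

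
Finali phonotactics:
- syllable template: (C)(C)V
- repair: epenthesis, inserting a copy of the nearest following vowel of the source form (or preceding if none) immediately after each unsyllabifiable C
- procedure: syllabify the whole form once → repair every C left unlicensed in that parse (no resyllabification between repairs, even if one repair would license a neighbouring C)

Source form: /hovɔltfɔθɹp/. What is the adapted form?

hovɔlɔtfɔθɔɹɔpɔ

The consonants /l/, /θ/, /ɹ/, /p/ cannot be parsed into a legal (C)(C)V syllable (no codas are permitted; onsets may contain at most 2 consonants).
Each unlicensed consonant becomes the onset of a new syllable: /l/ → /lɔ/, /θ/ → /θɔ/, /ɹ/ → /ɹɔ/, /p/ → /pɔ/.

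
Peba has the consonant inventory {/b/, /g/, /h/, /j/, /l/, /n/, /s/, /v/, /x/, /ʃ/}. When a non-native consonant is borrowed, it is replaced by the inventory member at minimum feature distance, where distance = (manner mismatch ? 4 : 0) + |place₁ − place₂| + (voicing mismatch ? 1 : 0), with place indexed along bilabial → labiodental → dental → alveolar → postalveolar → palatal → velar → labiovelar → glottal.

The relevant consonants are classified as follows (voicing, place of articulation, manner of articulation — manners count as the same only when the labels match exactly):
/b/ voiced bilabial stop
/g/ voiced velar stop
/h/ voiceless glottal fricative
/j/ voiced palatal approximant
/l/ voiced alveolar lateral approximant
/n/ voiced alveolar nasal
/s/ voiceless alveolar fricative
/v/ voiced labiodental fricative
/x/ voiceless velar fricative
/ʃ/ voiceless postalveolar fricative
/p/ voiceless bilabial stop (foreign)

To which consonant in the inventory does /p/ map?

/b/ is closest: same manner (stop), place distance 0 (bilabial→bilabial), voicing differs (+1); total 1. Next closest is /v/ at distance 6.

b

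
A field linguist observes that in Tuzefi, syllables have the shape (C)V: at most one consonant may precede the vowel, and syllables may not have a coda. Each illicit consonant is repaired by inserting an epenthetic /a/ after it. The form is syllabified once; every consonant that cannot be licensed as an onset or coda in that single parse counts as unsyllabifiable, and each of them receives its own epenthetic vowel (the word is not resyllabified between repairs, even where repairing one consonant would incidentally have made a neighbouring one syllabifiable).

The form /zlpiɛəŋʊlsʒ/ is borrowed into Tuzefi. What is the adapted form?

zalapiɛəŋʊlasaʒa

Under (C)V, the unsyllabifiable consonants are /z/, /l/, /l/, /s/, /ʒ/ (no codas are permitted; onsets are limited to one consonant).
Epenthesis after each stranded consonant: /z/ → /za/, /l/ → /la/, /l/ → /la/, /s/ → /sa/, /ʒ/ → /ʒa/.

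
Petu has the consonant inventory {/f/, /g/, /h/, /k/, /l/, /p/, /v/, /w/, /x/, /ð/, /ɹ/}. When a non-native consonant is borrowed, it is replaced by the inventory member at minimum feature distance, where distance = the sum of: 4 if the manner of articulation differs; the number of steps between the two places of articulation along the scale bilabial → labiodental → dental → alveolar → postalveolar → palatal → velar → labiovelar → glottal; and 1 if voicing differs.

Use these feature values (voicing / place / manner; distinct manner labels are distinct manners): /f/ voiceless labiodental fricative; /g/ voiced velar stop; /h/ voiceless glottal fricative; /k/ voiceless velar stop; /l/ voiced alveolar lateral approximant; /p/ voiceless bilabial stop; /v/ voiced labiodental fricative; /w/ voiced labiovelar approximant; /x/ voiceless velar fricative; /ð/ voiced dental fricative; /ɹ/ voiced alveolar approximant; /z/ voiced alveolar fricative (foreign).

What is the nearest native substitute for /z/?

/ð/ is closest: same manner (fricative), place distance 1 (alveolar→dental), same voicing; total 1. Next closest is /v/ at distance 2.

ð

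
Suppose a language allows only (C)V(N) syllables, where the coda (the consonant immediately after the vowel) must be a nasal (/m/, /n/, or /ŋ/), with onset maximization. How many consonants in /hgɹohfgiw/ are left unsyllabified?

5

Under (C)V(N), the unsyllabifiable consonants are /h/, /g/, /h/, /f/, /w/ (only a nasal (/m/, /n/, or /ŋ/) is licensed in coda position; onsets are limited to one consonant).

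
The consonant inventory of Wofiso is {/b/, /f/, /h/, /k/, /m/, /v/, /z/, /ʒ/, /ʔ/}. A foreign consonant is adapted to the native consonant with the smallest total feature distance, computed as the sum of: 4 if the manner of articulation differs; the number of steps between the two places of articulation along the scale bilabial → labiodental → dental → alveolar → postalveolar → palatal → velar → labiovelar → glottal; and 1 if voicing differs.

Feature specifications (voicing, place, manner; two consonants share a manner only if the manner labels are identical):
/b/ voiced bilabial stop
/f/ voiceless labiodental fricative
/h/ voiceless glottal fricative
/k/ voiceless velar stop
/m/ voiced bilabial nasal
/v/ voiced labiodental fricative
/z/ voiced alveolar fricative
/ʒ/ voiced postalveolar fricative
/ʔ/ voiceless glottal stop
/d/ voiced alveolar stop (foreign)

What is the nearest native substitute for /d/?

/b/ is closest: same manner (stop), place distance 3 (alveolar→bilabial), same voicing; total 3. Next closest is /k/ at distance 4.

b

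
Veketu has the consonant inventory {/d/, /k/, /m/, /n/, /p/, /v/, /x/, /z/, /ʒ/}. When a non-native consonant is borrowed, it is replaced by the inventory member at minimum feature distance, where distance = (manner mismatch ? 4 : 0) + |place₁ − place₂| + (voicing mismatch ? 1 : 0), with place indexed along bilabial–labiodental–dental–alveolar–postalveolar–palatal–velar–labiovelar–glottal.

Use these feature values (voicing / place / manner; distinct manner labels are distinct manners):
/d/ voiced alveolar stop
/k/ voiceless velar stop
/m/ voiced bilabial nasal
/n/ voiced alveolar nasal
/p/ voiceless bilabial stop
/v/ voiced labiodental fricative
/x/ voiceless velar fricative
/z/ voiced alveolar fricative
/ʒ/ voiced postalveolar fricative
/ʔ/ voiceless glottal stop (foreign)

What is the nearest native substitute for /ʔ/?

/k/ is closest: same manner (stop), place distance 2 (glottal→velar), same voicing; total 2. Next closest is /d/ at distance 6.

k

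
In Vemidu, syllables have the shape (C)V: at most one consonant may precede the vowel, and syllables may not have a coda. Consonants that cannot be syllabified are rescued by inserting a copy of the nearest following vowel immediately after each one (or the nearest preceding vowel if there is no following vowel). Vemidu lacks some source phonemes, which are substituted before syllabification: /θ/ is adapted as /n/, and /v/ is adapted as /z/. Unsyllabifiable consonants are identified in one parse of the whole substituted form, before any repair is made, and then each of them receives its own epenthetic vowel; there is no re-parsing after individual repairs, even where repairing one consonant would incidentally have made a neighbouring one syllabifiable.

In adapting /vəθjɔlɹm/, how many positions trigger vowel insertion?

After substitution the input is /zənjɔlɹm/.
The unsyllabifiable consonants are /n/, /l/, /ɹ/, /m/; each receives one epenthetic vowel.

4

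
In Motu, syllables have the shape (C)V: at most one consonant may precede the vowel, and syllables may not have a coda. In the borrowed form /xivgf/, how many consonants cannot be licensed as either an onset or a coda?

Under (C)V, the unsyllabifiable consonants are /v/, /g/, /f/ (no codas are permitted; onsets are limited to one consonant).

3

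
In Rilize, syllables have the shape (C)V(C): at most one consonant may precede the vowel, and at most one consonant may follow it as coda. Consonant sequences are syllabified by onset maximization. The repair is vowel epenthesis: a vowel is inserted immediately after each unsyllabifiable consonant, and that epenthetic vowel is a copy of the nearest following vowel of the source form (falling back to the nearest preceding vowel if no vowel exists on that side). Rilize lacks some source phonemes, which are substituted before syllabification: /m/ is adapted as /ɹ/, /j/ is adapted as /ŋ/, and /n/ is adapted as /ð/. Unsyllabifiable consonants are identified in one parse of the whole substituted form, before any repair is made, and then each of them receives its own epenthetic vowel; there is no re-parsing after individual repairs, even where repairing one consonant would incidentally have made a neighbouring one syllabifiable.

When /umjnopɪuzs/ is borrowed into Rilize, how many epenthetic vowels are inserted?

2

After substitution the input is /uɹŋðopɪuzs/.
The unsyllabifiable consonants are /ŋ/, /s/; each receives one epenthetic vowel.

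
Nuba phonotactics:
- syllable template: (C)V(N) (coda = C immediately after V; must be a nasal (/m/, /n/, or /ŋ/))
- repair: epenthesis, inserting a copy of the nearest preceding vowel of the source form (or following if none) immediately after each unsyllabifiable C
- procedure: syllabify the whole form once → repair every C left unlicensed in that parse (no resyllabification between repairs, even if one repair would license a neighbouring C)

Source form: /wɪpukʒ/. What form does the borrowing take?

Under (C)V(N), the unsyllabifiable consonants are /k/, /ʒ/ (only a nasal (/m/, /n/, or /ŋ/) is licensed in coda position; onsets are limited to one consonant).
Inserting the epenthetic vowel yields /k/ → /ku/, /ʒ/ → /ʒu/.

wɪpukuʒu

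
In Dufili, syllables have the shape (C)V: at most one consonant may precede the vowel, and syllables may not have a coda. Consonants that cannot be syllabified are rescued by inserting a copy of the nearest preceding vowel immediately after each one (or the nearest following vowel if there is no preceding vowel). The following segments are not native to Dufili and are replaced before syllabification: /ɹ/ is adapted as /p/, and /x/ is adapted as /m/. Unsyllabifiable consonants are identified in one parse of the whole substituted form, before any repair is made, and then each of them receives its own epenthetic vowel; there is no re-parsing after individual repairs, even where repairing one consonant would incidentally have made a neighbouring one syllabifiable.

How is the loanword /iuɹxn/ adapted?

iupumunu

Substitution: /ɹ/ → /p/, /x/ → /m/, giving /iupmn/.
The consonants /p/, /m/, /n/ cannot be parsed into a legal (C)V syllable (no codas are permitted; onsets are limited to one consonant).
Inserting the epenthetic vowel yields /p/ → /pu/, /m/ → /mu/, /n/ → /nu/.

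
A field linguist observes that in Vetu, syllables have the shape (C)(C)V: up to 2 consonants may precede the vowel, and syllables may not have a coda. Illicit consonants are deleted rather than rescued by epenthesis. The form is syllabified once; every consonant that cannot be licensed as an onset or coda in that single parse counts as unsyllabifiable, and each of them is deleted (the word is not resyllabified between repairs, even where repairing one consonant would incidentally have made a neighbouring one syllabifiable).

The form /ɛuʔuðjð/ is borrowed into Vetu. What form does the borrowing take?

Under (C)(C)V, the unsyllabifiable consonants are /ð/, /j/, /ð/ (no codas are permitted; onsets may contain at most 2 consonants).
Each unlicensed consonant is deleted: /ð/, /j/, /ð/.

ɛuʔu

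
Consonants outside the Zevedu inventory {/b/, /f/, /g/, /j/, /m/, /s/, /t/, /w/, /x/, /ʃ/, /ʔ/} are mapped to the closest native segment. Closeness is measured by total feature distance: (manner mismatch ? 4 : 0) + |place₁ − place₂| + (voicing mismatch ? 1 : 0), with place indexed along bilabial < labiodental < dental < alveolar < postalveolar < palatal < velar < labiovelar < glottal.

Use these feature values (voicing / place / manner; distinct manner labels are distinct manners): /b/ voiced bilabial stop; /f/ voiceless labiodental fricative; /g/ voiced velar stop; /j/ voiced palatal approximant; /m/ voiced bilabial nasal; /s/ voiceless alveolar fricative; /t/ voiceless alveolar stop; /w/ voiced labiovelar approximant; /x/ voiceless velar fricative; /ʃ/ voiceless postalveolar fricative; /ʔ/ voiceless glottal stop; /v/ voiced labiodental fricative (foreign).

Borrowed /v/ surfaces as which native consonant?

f

/f/ is closest: same manner (fricative), place distance 0 (labiodental→labiodental), voicing differs (+1); total 1. Next closest is /s/ at distance 3.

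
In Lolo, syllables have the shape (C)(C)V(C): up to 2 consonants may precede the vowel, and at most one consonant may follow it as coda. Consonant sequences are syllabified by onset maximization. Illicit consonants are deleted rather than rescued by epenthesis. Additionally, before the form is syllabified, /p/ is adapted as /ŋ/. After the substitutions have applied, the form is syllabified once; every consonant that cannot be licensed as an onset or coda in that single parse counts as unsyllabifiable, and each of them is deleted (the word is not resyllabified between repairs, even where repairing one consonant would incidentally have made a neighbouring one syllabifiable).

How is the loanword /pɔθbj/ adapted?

Substitution: /p/ → /ŋ/, giving /ŋɔθbj/.
The consonants /b/, /j/ cannot be parsed into a legal (C)(C)V(C) syllable (at most one coda consonant is licensed; onsets may contain at most 2 consonants).
Deleting the stranded consonants removes /b/, /j/.

ŋɔθ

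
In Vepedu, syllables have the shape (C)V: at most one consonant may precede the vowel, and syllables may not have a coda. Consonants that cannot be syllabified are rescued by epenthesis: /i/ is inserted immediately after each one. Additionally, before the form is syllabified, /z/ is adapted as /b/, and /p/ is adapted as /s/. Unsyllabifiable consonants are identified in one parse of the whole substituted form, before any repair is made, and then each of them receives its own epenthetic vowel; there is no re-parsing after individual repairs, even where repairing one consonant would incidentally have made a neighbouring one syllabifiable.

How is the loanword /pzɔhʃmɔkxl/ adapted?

sibɔhiʃimɔkixili

Substitution: /p/ → /s/, /z/ → /b/, giving /sbɔhʃmɔkxl/.
The consonants /s/, /h/, /ʃ/, /k/, /x/, /l/ cannot be parsed into a legal (C)V syllable (no codas are permitted; onsets are limited to one consonant).
Epenthesis after each stranded consonant: /s/ → /si/, /h/ → /hi/, /ʃ/ → /ʃi/, /k/ → /ki/, /x/ → /xi/, /l/ → /li/.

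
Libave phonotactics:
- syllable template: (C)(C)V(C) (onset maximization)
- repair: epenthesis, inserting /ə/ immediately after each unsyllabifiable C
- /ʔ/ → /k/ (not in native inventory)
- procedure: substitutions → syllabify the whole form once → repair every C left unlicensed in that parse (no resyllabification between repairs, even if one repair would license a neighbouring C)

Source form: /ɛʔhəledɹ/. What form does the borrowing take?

ɛkhəledɹə

Substitution: /ʔ/ → /k/, giving /ɛkhəledɹ/.
Under (C)(C)V(C), the unsyllabifiable consonants are /ɹ/ (at most one coda consonant is licensed; onsets may contain at most 2 consonants).
Inserting the epenthetic vowel yields /ɹ/ → /ɹə/.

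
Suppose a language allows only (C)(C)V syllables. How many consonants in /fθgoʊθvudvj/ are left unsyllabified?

4

Under (C)(C)V, the unsyllabifiable consonants are /f/, /d/, /v/, /j/ (no codas are permitted; onsets may contain at most 2 consonants).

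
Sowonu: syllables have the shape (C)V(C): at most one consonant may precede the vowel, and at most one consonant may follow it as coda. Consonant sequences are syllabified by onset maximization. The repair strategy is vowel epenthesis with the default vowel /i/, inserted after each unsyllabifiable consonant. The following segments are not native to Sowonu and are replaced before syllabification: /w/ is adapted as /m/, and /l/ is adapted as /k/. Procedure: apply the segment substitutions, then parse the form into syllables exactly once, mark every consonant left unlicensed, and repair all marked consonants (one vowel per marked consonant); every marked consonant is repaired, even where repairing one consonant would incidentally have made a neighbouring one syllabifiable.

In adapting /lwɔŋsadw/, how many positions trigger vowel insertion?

After substitution the input is /kmɔŋsadm/.
The unsyllabifiable consonants are /k/, /m/; each receives one epenthetic vowel.

2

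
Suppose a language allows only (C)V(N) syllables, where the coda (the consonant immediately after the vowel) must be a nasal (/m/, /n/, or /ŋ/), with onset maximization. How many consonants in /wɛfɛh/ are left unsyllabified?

1

Syllabifying with onset maximization leaves /h/ stranded (only a nasal (/m/, /n/, or /ŋ/) is licensed in coda position; onsets are limited to one consonant).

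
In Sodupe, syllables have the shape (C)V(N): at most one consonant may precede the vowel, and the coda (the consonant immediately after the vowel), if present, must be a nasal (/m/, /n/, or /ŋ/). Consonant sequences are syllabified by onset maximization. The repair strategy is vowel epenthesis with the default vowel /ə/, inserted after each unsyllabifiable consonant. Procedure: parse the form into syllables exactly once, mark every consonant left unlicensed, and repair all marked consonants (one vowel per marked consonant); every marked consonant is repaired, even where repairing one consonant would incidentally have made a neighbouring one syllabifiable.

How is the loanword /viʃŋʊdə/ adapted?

viʃəŋʊdə

Syllabifying with onset maximization leaves /ʃ/ stranded (only a nasal (/m/, /n/, or /ŋ/) is licensed in coda position; onsets are limited to one consonant).
Inserting the epenthetic vowel yields /ʃ/ → /ʃə/.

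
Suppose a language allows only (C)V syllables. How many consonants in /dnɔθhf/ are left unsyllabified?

Under (C)V, the unsyllabifiable consonants are /d/, /θ/, /h/, /f/ (no codas are permitted; onsets are limited to one consonant).

4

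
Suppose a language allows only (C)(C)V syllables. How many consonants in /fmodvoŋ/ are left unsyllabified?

1

Syllabifying with onset maximization leaves /ŋ/ stranded (no codas are permitted; onsets may contain at most 2 consonants).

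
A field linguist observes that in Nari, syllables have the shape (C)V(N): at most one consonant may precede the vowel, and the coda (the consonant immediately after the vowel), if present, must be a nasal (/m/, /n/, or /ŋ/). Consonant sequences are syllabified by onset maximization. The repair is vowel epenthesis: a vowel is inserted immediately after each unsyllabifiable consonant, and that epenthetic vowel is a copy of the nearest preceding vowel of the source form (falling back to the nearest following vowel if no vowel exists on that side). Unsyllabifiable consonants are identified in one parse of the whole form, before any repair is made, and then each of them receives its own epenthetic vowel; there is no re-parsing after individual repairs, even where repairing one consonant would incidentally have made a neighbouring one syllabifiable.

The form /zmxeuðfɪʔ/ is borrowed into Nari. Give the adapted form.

The consonants /z/, /m/, /ð/, /ʔ/ cannot be parsed into a legal (C)V(N) syllable (only a nasal (/m/, /n/, or /ŋ/) is licensed in coda position; onsets are limited to one consonant).
Inserting the epenthetic vowel yields /z/ → /ze/, /m/ → /me/, /ð/ → /ðu/, /ʔ/ → /ʔɪ/.

zemexeuðufɪʔɪ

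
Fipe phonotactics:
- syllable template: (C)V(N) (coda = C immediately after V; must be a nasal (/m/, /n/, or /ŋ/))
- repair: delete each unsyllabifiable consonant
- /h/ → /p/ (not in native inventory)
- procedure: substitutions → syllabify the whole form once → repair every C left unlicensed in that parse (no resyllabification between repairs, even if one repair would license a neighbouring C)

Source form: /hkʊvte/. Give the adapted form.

Substitution: /h/ → /p/, giving /pkʊvte/.
Under (C)V(N), the unsyllabifiable consonants are /p/, /v/ (only a nasal (/m/, /n/, or /ŋ/) is licensed in coda position; onsets are limited to one consonant).
Deleting the stranded consonants removes /p/, /v/.

kʊte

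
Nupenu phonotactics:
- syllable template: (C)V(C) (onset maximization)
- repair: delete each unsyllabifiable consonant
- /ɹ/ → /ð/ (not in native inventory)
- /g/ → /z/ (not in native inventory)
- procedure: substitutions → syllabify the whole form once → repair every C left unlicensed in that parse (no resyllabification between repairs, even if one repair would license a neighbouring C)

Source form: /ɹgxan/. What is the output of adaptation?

xan

Substitution: /ɹ/ → /ð/, /g/ → /z/, giving /ðzxan/.
The consonants /ð/, /z/ cannot be parsed into a legal (C)V(C) syllable (at most one coda consonant is licensed; onsets are limited to one consonant).
Deletion applies to /ð/, /z/.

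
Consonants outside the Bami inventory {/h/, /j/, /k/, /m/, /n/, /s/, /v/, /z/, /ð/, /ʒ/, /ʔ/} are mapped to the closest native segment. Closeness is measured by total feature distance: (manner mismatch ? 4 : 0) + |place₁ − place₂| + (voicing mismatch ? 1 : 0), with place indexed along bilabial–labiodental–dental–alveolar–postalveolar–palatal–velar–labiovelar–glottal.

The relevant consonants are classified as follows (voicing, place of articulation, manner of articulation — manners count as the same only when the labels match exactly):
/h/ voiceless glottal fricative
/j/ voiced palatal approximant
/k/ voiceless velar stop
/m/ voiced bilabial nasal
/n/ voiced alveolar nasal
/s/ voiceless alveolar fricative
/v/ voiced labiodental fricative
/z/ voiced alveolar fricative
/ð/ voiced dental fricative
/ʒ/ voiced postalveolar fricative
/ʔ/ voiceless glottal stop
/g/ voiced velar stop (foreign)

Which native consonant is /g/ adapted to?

/k/ is closest: same manner (stop), place distance 0 (velar→velar), voicing differs (+1); total 1. Next closest is /ʔ/ at distance 3.

k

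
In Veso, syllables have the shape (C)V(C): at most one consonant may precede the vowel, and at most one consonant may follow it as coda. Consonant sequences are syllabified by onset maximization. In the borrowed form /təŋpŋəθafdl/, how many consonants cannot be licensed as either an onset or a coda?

Under (C)V(C), the unsyllabifiable consonants are /p/, /d/, /l/ (at most one coda consonant is licensed; onsets are limited to one consonant).

3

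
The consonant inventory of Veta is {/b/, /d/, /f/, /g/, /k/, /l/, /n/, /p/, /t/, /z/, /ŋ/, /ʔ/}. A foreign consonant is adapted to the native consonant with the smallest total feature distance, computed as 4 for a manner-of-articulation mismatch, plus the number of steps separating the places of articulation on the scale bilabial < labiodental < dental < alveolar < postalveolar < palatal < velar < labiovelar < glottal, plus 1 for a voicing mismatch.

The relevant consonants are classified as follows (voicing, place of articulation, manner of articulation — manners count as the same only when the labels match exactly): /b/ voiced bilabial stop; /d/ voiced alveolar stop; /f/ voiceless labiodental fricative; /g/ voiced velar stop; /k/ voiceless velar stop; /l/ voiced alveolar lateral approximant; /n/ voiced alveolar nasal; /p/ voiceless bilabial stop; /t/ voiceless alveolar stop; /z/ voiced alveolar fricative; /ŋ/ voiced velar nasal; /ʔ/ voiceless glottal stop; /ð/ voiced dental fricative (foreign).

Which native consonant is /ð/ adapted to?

z

/z/ is closest: same manner (fricative), place distance 1 (dental→alveolar), same voicing; total 1. Next closest is /f/ at distance 2.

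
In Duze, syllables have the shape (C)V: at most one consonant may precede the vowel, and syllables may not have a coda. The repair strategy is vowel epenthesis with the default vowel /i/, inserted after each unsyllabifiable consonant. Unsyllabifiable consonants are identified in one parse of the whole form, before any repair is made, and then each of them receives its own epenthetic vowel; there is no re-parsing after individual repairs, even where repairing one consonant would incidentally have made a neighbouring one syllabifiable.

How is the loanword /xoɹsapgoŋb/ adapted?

xoɹisapigoŋibi

Under (C)V, the unsyllabifiable consonants are /ɹ/, /p/, /ŋ/, /b/ (no codas are permitted; onsets are limited to one consonant).
Inserting the epenthetic vowel yields /ɹ/ → /ɹi/, /p/ → /pi/, /ŋ/ → /ŋi/, /b/ → /bi/.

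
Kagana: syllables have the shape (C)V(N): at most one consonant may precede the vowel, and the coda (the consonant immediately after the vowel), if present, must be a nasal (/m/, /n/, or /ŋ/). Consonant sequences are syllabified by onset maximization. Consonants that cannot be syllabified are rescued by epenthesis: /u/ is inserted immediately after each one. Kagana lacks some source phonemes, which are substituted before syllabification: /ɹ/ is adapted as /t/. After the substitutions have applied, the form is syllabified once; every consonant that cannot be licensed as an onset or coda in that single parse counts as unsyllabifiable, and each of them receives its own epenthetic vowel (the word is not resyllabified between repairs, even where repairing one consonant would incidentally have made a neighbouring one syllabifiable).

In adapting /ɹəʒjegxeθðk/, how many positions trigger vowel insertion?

After substitution the input is /təʒjegxeθðk/.
The unsyllabifiable consonants are /ʒ/, /g/, /θ/, /ð/, /k/; each receives one epenthetic vowel.

5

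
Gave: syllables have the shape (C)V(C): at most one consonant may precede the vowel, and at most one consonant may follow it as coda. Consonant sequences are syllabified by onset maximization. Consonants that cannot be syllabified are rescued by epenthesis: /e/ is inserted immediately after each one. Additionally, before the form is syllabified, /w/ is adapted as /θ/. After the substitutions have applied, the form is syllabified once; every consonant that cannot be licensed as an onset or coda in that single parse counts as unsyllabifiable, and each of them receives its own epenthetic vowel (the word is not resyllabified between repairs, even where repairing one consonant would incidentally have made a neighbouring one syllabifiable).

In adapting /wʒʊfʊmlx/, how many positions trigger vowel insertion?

3

After substitution the input is /θʒʊfʊmlx/.
The unsyllabifiable consonants are /θ/, /l/, /x/; each receives one epenthetic vowel.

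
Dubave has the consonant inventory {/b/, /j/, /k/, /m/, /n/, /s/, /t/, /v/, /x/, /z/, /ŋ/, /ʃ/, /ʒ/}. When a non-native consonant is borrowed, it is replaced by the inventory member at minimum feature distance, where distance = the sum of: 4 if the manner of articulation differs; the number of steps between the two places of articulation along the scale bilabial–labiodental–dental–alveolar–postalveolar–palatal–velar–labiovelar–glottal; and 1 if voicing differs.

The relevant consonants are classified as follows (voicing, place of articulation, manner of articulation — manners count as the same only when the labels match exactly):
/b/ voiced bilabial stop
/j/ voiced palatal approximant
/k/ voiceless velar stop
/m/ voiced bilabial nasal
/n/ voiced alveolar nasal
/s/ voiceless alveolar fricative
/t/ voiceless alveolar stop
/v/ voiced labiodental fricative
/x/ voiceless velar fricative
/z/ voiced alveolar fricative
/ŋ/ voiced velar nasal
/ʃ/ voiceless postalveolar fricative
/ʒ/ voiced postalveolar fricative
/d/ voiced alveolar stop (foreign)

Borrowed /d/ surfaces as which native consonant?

t

/t/ is closest: same manner (stop), place distance 0 (alveolar→alveolar), voicing differs (+1); total 1. Next closest is /b/ at distance 3.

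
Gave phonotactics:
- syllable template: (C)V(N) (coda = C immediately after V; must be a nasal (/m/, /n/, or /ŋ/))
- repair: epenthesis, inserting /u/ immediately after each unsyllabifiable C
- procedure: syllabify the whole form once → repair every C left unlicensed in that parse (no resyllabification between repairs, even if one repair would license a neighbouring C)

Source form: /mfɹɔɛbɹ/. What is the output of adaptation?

mufuɹɔɛbuɹu

Syllabifying with onset maximization leaves /m/, /f/, /b/, /ɹ/ stranded (only a nasal (/m/, /n/, or /ŋ/) is licensed in coda position; onsets are limited to one consonant).
Each unlicensed consonant becomes the onset of a new syllable: /m/ → /mu/, /f/ → /fu/, /b/ → /bu/, /ɹ/ → /ɹu/.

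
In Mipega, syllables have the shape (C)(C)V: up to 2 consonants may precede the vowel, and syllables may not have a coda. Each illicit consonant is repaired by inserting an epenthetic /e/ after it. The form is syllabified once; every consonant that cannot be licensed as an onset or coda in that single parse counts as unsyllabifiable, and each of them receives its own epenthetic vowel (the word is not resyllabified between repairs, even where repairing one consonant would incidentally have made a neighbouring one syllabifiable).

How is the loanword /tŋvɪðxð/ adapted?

Under (C)(C)V, the unsyllabifiable consonants are /t/, /ð/, /x/, /ð/ (no codas are permitted; onsets may contain at most 2 consonants).
Each unlicensed consonant becomes the onset of a new syllable: /t/ → /te/, /ð/ → /ðe/, /x/ → /xe/, /ð/ → /ðe/.

teŋvɪðexeðe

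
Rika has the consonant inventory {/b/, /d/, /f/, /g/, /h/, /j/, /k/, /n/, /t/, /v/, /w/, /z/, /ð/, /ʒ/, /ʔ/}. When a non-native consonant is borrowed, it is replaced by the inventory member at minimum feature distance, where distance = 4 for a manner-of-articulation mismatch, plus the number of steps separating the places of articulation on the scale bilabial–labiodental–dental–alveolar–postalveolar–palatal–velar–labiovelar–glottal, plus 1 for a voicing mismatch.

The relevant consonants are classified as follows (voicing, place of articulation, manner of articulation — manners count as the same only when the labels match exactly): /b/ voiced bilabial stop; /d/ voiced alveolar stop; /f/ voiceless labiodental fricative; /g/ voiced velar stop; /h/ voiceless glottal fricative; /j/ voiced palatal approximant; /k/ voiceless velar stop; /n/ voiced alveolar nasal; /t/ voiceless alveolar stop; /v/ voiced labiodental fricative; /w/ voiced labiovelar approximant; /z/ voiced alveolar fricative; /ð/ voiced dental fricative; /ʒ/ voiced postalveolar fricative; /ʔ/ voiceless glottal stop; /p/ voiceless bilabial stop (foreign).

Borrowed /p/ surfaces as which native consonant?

/b/ is closest: same manner (stop), place distance 0 (bilabial→bilabial), voicing differs (+1); total 1. Next closest is /t/ at distance 3.

b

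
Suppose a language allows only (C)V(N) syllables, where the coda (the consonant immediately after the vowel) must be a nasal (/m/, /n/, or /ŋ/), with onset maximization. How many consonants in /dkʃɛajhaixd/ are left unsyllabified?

Under (C)V(N), the unsyllabifiable consonants are /d/, /k/, /j/, /x/, /d/ (only a nasal (/m/, /n/, or /ŋ/) is licensed in coda position; onsets are limited to one consonant).

5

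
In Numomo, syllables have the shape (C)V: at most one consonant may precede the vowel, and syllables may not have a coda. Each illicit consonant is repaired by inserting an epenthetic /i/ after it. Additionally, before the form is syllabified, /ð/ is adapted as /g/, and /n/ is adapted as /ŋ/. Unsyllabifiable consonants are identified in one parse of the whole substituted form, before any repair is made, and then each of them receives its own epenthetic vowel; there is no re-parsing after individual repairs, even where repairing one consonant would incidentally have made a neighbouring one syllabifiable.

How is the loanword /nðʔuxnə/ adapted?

ŋigiʔuxiŋə

Substitution: /n/ → /ŋ/, /ð/ → /g/, giving /ŋgʔuxŋə/.
Under (C)V, the unsyllabifiable consonants are /ŋ/, /g/, /x/ (no codas are permitted; onsets are limited to one consonant).
Inserting the epenthetic vowel yields /ŋ/ → /ŋi/, /g/ → /gi/, /x/ → /xi/.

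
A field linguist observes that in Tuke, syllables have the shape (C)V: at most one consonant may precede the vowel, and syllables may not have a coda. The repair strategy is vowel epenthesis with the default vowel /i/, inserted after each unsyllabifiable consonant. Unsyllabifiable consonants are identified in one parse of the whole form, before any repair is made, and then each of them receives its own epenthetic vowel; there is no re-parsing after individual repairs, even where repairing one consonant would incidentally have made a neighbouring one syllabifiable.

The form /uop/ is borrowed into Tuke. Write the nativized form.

uopi

The consonants /p/ cannot be parsed into a legal (C)V syllable (no codas are permitted; onsets are limited to one consonant).
Each unlicensed consonant becomes the onset of a new syllable: /p/ → /pi/.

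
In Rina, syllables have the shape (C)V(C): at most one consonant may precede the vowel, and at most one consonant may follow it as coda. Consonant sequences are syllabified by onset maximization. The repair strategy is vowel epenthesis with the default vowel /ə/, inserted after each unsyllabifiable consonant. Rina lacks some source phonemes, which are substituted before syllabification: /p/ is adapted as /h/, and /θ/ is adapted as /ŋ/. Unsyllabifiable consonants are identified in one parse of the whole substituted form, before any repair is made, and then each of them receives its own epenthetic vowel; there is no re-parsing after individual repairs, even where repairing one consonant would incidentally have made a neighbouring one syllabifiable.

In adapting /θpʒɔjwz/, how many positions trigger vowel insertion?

4

After substitution the input is /ŋhʒɔjwz/.
The unsyllabifiable consonants are /ŋ/, /h/, /w/, /z/; each receives one epenthetic vowel.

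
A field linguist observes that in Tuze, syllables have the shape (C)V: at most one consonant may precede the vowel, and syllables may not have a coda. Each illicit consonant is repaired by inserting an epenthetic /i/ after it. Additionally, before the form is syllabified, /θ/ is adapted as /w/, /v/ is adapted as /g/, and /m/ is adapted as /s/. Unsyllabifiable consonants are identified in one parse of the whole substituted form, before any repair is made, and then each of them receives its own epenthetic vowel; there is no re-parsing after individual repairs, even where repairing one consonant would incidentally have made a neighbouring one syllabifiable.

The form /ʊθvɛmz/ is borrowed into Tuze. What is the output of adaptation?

ʊwigɛsizi

Substitution: /θ/ → /w/, /v/ → /g/, /m/ → /s/, giving /ʊwgɛsz/.
Under (C)V, the unsyllabifiable consonants are /w/, /s/, /z/ (no codas are permitted; onsets are limited to one consonant).
Each unlicensed consonant becomes the onset of a new syllable: /w/ → /wi/, /s/ → /si/, /z/ → /zi/.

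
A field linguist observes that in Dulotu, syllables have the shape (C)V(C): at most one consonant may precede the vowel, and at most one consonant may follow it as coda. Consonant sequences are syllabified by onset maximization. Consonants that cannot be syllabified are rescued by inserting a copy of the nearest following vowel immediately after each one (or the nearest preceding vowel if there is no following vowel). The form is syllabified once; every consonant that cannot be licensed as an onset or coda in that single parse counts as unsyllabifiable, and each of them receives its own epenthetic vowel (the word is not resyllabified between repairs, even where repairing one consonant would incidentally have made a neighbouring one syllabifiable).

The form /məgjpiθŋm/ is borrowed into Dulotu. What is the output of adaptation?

məgjipiθŋimi

Syllabifying with onset maximization leaves /j/, /ŋ/, /m/ stranded (at most one coda consonant is licensed; onsets are limited to one consonant).
Inserting the epenthetic vowel yields /j/ → /ji/, /ŋ/ → /ŋi/, /m/ → /mi/.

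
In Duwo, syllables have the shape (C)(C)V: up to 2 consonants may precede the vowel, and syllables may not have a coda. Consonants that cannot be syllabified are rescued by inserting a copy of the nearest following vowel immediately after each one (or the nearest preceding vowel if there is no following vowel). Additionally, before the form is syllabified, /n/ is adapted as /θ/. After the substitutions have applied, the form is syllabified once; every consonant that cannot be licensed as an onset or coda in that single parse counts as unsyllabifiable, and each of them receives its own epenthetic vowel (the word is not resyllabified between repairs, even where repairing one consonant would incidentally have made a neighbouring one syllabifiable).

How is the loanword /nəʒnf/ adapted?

θəʒəθəfə

Substitution: /n/ → /θ/, giving /θəʒθf/.
Syllabifying with onset maximization leaves /ʒ/, /θ/, /f/ stranded (no codas are permitted; onsets may contain at most 2 consonants).
Inserting the epenthetic vowel yields /ʒ/ → /ʒə/, /θ/ → /θə/, /f/ → /fə/.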